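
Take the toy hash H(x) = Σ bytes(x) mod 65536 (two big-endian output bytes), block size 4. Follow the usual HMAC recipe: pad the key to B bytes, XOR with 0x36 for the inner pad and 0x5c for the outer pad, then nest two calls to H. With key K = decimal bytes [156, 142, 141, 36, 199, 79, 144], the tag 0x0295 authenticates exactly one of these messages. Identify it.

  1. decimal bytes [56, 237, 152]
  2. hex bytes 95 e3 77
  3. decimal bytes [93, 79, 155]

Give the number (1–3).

3

Key decimal bytes [156, 142, 141, 36, 199, 79, 144] = 9c 8e 8d 24 c7 4f 90 is 7 bytes > B = 4, so hash it first: H(key) = 03 81, then zero-pad to 4 bytes: K' = 03 81 00 00.
K' ⊕ ipad = 35 b7 36 36; K' ⊕ opad = 5f dd 5c 5c.
m1: inner = H(35 b7 36 36 38 ed 98) = 03 15; tag = H(5f dd 5c 5c 03 15) = 020c
m2: inner = H(35 b7 36 36 95 e3 77) = 03 47; tag = H(5f dd 5c 5c 03 47) = 023e
m3: inner = H(35 b7 36 36 5d 4f 9b) = 02 9f; tag = H(5f dd 5c 5c 02 9f) = 0295 ← matches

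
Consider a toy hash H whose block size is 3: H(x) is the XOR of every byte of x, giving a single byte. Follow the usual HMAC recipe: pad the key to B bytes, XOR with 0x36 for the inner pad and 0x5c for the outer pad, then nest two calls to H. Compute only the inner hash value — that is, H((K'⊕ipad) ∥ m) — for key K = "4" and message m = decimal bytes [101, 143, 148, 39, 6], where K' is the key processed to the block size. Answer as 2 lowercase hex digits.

Key "4" = 34 is 1 byte ≤ B = 3; zero-pad to 3 bytes: K' = 34 00 00.
K' ⊕ ipad = 02 36 36.
Inner input = 02 36 36 ∥ 65 8f 94 27 06.
Inner hash: XOR 02⊕36⊕36⊕65⊕8f⊕94⊕27⊕06 = 5d.

5d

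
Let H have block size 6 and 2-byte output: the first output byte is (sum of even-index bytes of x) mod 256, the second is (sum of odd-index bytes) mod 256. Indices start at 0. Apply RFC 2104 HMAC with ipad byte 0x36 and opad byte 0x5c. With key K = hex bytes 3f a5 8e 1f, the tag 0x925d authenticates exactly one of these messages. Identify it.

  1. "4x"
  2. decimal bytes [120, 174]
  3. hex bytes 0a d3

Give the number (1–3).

3

Key hex bytes 3f a5 8e 1f is 4 bytes ≤ B = 6; zero-pad to 6 bytes: K' = 3f a5 8e 1f 00 00.
K' ⊕ ipad = 09 93 b8 29 36 36; K' ⊕ opad = 63 f9 d2 43 5c 5c.
m1: inner = H(09 93 b8 29 36 36 34 78) = 2b 6a; tag = H(63 f9 d2 43 5c 5c 2b 6a) = bc02
m2: inner = H(09 93 b8 29 36 36 78 ae) = 6f a0; tag = H(63 f9 d2 43 5c 5c 6f a0) = 0038
m3: inner = H(09 93 b8 29 36 36 0a d3) = 01 c5; tag = H(63 f9 d2 43 5c 5c 01 c5) = 925d ← matches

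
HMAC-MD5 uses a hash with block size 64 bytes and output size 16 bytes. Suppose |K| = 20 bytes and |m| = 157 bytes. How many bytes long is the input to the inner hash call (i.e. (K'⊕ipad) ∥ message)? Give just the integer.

221

Key is 20 ≤ 64 bytes, zero-padded: |K'| = 64.
Inner input = (K'⊕ipad) ∥ m → 64 + 157 = 221 bytes.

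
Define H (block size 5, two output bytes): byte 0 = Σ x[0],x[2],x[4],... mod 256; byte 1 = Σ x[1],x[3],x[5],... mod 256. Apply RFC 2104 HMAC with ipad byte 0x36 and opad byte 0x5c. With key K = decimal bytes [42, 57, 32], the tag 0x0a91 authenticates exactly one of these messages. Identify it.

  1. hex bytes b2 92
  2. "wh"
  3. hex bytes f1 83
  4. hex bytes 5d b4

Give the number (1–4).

Key decimal bytes [42, 57, 32] = 2a 39 20 is 3 bytes ≤ B = 5; zero-pad to 5 bytes: K' = 2a 39 20 00 00.
K' ⊕ ipad = 1c 0f 16 36 36; K' ⊕ opad = 76 65 7c 5c 5c.
m1: inner = H(1c 0f 16 36 36 b2 92) = fa f7; tag = H(76 65 7c 5c 5c fa f7) = 45bb
m2: inner = H(1c 0f 16 36 36 77 68) = d0 bc; tag = H(76 65 7c 5c 5c d0 bc) = 0a91 ← matches
m3: inner = H(1c 0f 16 36 36 f1 83) = eb 36; tag = H(76 65 7c 5c 5c eb 36) = 84ac
m4: inner = H(1c 0f 16 36 36 5d b4) = 1c a2; tag = H(76 65 7c 5c 5c 1c a2) = f0dd

2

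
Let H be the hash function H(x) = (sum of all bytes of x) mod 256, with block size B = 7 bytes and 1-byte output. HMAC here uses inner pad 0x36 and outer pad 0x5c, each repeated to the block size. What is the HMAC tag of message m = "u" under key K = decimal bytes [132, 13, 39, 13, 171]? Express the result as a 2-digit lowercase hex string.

Key decimal bytes [132, 13, 39, 13, 171] = 84 0d 27 0d ab is 5 bytes ≤ B = 7; zero-pad to 7 bytes: K' = 84 0d 27 0d ab 00 00.
K' ⊕ ipad = b2 3b 11 3b 9d 36 36.  K' ⊕ opad = d8 51 7b 51 f7 5c 5c.
Inner input = (K'⊕ipad) ∥ m = b2 3b 11 3b 9d 36 36 ∥ 75.
Inner hash: sum = 178+59+17+59+157+54+54+117 = 695; mod 256 = 183 → b7.
Outer input = (K'⊕opad) ∥ inner = d8 51 7b 51 f7 5c 5c ∥ b7.
Outer hash (tag): sum = 216+81+123+81+247+92+92+183 = 1115; mod 256 = 91 → 5b.

5b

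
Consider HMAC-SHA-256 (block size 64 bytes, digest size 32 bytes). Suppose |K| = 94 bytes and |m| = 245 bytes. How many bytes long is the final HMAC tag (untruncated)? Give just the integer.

The tag is one SHA-256 digest: 32 bytes.

32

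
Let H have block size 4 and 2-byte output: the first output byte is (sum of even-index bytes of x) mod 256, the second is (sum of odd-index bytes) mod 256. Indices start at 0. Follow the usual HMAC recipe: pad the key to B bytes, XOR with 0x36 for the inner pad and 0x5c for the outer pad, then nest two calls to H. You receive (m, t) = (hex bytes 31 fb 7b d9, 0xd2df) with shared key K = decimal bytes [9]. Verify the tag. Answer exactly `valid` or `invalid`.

Key decimal bytes [9] = 09 is 1 byte ≤ B = 4; zero-pad to 4 bytes: K' = 09 00 00 00.
K' ⊕ ipad = 3f 36 36 36; K' ⊕ opad = 55 5c 5c 5c.
Inner hash: even-index sum = 289 mod 256 = 33; odd-index sum = 576 mod 256 = 64 → 21 40.
Outer hash (recomputed tag): even-index sum = 210 mod 256 = 210; odd-index sum = 248 mod 256 = 248 → d2 f8.
Recomputed tag = d2f8; claimed = d2df → mismatch.

invalid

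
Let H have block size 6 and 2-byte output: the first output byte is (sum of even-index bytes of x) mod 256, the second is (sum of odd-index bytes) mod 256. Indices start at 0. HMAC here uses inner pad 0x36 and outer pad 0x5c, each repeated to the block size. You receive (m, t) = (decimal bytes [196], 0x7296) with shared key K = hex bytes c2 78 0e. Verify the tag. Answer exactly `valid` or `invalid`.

Key hex bytes c2 78 0e is 3 bytes ≤ B = 6; zero-pad to 6 bytes: K' = c2 78 0e 00 00 00.
K' ⊕ ipad = f4 4e 38 36 36 36; K' ⊕ opad = 9e 24 52 5c 5c 5c.
Inner hash: even-index sum = 550 mod 256 = 38; odd-index sum = 186 mod 256 = 186 → 26 ba.
Outer hash (recomputed tag): even-index sum = 370 mod 256 = 114; odd-index sum = 406 mod 256 = 150 → 72 96.
Recomputed tag = 7296; claimed = 7296 → match.

valid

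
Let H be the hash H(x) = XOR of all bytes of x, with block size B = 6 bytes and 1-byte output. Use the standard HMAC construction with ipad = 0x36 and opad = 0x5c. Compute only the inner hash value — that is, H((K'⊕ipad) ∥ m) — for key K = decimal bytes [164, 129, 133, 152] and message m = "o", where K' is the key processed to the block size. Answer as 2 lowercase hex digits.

57

Key decimal bytes [164, 129, 133, 152] = a4 81 85 98 is 4 bytes ≤ B = 6; zero-pad to 6 bytes: K' = a4 81 85 98 00 00.
K' ⊕ ipad = 92 b7 b3 ae 36 36.
Inner input = 92 b7 b3 ae 36 36 ∥ 6f.
Inner hash: XOR 92⊕b7⊕b3⊕ae⊕36⊕36⊕6f = 57.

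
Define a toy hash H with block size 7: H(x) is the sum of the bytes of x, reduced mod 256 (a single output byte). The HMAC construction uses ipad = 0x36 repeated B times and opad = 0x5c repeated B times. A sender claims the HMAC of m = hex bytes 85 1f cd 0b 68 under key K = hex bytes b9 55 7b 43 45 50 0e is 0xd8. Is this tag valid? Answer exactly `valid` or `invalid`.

invalid

Key hex bytes b9 55 7b 43 45 50 0e is exactly B = 7 bytes: K' = b9 55 7b 43 45 50 0e.
K' ⊕ ipad = 8f 63 4d 75 73 66 38; K' ⊕ opad = e5 09 27 1f 19 0c 52.
Inner hash: sum = 143+99+77+117+115+102+56+133+31+205+11+104 = 1193; mod 256 = 169 → a9.
Outer hash (recomputed tag): sum = 229+9+39+31+25+12+82+169 = 596; mod 256 = 84 → 54.
Recomputed tag = 54; claimed = d8 → mismatch.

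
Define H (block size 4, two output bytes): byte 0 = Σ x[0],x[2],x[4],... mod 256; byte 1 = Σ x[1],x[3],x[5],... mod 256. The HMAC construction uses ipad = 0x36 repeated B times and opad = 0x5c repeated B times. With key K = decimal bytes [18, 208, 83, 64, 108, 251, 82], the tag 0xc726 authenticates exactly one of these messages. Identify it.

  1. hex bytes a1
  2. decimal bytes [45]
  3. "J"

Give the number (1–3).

1

Key decimal bytes [18, 208, 83, 64, 108, 251, 82] = 12 d0 53 40 6c fb 52 is 7 bytes > B = 4, so hash it first: H(key) = 23 0b, then zero-pad to 4 bytes: K' = 23 0b 00 00.
K' ⊕ ipad = 15 3d 36 36; K' ⊕ opad = 7f 57 5c 5c.
m1: inner = H(15 3d 36 36 a1) = ec 73; tag = H(7f 57 5c 5c ec 73) = c726 ← matches
m2: inner = H(15 3d 36 36 2d) = 78 73; tag = H(7f 57 5c 5c 78 73) = 5326
m3: inner = H(15 3d 36 36 4a) = 95 73; tag = H(7f 57 5c 5c 95 73) = 7026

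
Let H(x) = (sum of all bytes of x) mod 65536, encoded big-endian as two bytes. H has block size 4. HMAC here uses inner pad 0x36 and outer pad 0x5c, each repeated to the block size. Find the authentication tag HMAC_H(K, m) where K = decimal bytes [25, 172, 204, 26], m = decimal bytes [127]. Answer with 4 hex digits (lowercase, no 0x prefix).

Key decimal bytes [25, 172, 204, 26] = 19 ac cc 1a is exactly B = 4 bytes: K' = 19 ac cc 1a.
K' ⊕ ipad = 2f 9a fa 2c.  K' ⊕ opad = 45 f0 90 46.
Inner input = (K'⊕ipad) ∥ m = 2f 9a fa 2c ∥ 7f.
Inner hash: sum = 47+154+250+44+127 = 622 → 02 6e.
Outer input = (K'⊕opad) ∥ inner = 45 f0 90 46 ∥ 02 6e.
Outer hash (tag): sum = 69+240+144+70+2+110 = 635 → 02 7b.

027b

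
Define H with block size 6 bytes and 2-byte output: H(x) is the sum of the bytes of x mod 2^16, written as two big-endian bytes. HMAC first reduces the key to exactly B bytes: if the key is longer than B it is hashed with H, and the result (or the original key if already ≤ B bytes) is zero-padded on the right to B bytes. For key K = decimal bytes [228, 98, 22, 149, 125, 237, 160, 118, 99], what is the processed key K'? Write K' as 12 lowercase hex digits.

|K| = 9 > B = 6, so first hash the key.
H(K): sum = 228+98+22+149+125+237+160+118+99 = 1236 → 04 d4.
Zero-pad H(K) = 04 d4 to 6 bytes: K' = 04 d4 00 00 00 00.

04d400000000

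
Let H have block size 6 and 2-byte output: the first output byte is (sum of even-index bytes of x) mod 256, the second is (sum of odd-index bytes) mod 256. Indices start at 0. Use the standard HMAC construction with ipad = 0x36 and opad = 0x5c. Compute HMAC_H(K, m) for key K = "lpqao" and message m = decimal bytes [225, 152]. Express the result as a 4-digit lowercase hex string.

6b30

Key "lpqao" = 6c 70 71 61 6f is 5 bytes ≤ B = 6; zero-pad to 6 bytes: K' = 6c 70 71 61 6f 00.
K' ⊕ ipad = 5a 46 47 57 59 36.  K' ⊕ opad = 30 2c 2d 3d 33 5c.
Inner input = (K'⊕ipad) ∥ m = 5a 46 47 57 59 36 ∥ e1 98.
Inner hash: even-index sum = 475 mod 256 = 219; odd-index sum = 363 mod 256 = 107 → db 6b.
Outer input = (K'⊕opad) ∥ inner = 30 2c 2d 3d 33 5c ∥ db 6b.
Outer hash (tag): even-index sum = 363 mod 256 = 107; odd-index sum = 304 mod 256 = 48 → 6b 30.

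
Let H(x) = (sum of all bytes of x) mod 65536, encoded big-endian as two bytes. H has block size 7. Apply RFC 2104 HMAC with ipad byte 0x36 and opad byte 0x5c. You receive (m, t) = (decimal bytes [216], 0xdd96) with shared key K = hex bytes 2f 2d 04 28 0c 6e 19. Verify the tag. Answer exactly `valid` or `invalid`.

Key hex bytes 2f 2d 04 28 0c 6e 19 is exactly B = 7 bytes: K' = 2f 2d 04 28 0c 6e 19.
K' ⊕ ipad = 19 1b 32 1e 3a 58 2f; K' ⊕ opad = 73 71 58 74 50 32 45.
Inner hash: sum = 25+27+50+30+58+88+47+216 = 541 → 02 1d.
Outer hash (recomputed tag): sum = 115+113+88+116+80+50+69+2+29 = 662 → 02 96.
Recomputed tag = 0296; claimed = dd96 → mismatch.

invalid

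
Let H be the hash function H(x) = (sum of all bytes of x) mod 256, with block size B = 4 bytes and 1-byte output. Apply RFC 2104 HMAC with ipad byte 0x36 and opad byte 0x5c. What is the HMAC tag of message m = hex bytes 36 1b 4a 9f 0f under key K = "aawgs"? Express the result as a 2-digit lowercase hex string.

Key "aawgs" = 61 61 77 67 73 is 5 bytes > B = 4, so hash it first: H(key) = 13, then zero-pad to 4 bytes: K' = 13 00 00 00.
K' ⊕ ipad = 25 36 36 36.  K' ⊕ opad = 4f 5c 5c 5c.
Inner input = (K'⊕ipad) ∥ m = 25 36 36 36 ∥ 36 1b 4a 9f 0f.
Inner hash: sum = 37+54+54+54+54+27+74+159+15 = 528; mod 256 = 16 → 10.
Outer input = (K'⊕opad) ∥ inner = 4f 5c 5c 5c ∥ 10.
Outer hash (tag): sum = 79+92+92+92+16 = 371; mod 256 = 115 → 73.

73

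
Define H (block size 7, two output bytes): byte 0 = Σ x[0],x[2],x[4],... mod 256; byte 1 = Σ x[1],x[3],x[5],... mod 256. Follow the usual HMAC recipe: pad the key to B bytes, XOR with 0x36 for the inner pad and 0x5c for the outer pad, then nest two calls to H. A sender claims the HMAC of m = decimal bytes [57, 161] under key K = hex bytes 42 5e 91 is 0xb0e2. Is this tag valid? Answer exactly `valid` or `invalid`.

Key hex bytes 42 5e 91 is 3 bytes ≤ B = 7; zero-pad to 7 bytes: K' = 42 5e 91 00 00 00 00.
K' ⊕ ipad = 74 68 a7 36 36 36 36; K' ⊕ opad = 1e 02 cd 5c 5c 5c 5c.
Inner hash: even-index sum = 552 mod 256 = 40; odd-index sum = 269 mod 256 = 13 → 28 0d.
Outer hash (recomputed tag): even-index sum = 432 mod 256 = 176; odd-index sum = 226 mod 256 = 226 → b0 e2.
Recomputed tag = b0e2; claimed = b0e2 → match.

valid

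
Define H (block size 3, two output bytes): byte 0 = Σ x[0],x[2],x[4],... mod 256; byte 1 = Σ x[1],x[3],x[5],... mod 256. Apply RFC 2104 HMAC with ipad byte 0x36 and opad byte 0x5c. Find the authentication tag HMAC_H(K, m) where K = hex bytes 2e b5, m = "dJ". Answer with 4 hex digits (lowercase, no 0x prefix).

Key hex bytes 2e b5 is 2 bytes ≤ B = 3; zero-pad to 3 bytes: K' = 2e b5 00.
K' ⊕ ipad = 18 83 36.  K' ⊕ opad = 72 e9 5c.
Inner input = (K'⊕ipad) ∥ m = 18 83 36 ∥ 64 4a.
Inner hash: even-index sum = 152 mod 256 = 152; odd-index sum = 231 mod 256 = 231 → 98 e7.
Outer input = (K'⊕opad) ∥ inner = 72 e9 5c ∥ 98 e7.
Outer hash (tag): even-index sum = 437 mod 256 = 181; odd-index sum = 385 mod 256 = 129 → b5 81.

b581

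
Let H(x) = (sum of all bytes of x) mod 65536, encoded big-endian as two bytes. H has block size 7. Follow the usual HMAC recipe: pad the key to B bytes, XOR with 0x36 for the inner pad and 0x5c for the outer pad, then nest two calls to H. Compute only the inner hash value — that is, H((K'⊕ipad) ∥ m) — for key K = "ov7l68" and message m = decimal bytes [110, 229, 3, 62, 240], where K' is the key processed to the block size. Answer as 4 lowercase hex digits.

Key "ov7l68" = 6f 76 37 6c 36 38 is 6 bytes ≤ B = 7; zero-pad to 7 bytes: K' = 6f 76 37 6c 36 38 00.
K' ⊕ ipad = 59 40 01 5a 00 0e 36.
Inner input = 59 40 01 5a 00 0e 36 ∥ 6e e5 03 3e f0.
Inner hash: sum = 89+64+1+90+0+14+54+110+229+3+62+240 = 956 → 03 bc.

03bc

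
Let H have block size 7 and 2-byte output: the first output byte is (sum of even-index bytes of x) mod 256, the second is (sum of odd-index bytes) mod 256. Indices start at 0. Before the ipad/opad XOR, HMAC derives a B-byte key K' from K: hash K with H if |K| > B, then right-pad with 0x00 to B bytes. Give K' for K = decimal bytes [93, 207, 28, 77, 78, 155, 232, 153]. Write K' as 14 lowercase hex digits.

|K| = 8 > B = 7, so first hash the key.
H(K): even-index sum = 431 mod 256 = 175; odd-index sum = 592 mod 256 = 80 → af 50.
Zero-pad H(K) = af 50 to 7 bytes: K' = af 50 00 00 00 00 00.

af500000000000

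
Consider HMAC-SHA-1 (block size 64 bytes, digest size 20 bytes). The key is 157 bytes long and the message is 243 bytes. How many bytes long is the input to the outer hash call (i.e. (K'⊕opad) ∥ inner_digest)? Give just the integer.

Key is 157 > 64 bytes, so it is hashed to 20 bytes then zero-padded to 64: |K'| = 64.
Outer input = (K'⊕opad) ∥ H(inner) → 64 + 20 = 84 bytes.

84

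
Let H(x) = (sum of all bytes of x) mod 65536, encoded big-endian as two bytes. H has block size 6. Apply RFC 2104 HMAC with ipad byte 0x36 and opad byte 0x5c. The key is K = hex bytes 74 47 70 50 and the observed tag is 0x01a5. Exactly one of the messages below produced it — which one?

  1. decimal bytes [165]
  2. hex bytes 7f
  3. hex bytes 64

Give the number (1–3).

1

Key hex bytes 74 47 70 50 is 4 bytes ≤ B = 6; zero-pad to 6 bytes: K' = 74 47 70 50 00 00.
K' ⊕ ipad = 42 71 46 66 36 36; K' ⊕ opad = 28 1b 2c 0c 5c 5c.
m1: inner = H(42 71 46 66 36 36 a5) = 02 70; tag = H(28 1b 2c 0c 5c 5c 02 70) = 01a5 ← matches
m2: inner = H(42 71 46 66 36 36 7f) = 02 4a; tag = H(28 1b 2c 0c 5c 5c 02 4a) = 017f
m3: inner = H(42 71 46 66 36 36 64) = 02 2f; tag = H(28 1b 2c 0c 5c 5c 02 2f) = 0164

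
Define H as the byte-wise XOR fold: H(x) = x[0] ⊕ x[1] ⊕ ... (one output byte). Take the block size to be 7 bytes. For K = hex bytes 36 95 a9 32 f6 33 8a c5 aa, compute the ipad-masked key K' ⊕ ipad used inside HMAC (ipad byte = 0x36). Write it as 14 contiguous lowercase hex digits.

Key hex bytes 36 95 a9 32 f6 33 8a c5 aa is 9 bytes > B = 7, so hash it first: H(key) = 18, then zero-pad to 7 bytes: K' = 18 00 00 00 00 00 00.
XOR each byte with 0x36: 18⊕36=2e, 00⊕36=36, 00⊕36=36, 00⊕36=36, 00⊕36=36, 00⊕36=36, 00⊕36=36.

2e363636363636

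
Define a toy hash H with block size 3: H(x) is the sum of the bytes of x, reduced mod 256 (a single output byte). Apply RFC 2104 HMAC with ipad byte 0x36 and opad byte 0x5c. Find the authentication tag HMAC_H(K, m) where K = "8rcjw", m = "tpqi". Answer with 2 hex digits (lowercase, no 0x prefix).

6c

Key "8rcjw" = 38 72 63 6a 77 is 5 bytes > B = 3, so hash it first: H(key) = ee, then zero-pad to 3 bytes: K' = ee 00 00.
K' ⊕ ipad = d8 36 36.  K' ⊕ opad = b2 5c 5c.
Inner input = (K'⊕ipad) ∥ m = d8 36 36 ∥ 74 70 71 69.
Inner hash: sum = 216+54+54+116+112+113+105 = 770; mod 256 = 2 → 02.
Outer input = (K'⊕opad) ∥ inner = b2 5c 5c ∥ 02.
Outer hash (tag): sum = 178+92+92+2 = 364; mod 256 = 108 → 6c.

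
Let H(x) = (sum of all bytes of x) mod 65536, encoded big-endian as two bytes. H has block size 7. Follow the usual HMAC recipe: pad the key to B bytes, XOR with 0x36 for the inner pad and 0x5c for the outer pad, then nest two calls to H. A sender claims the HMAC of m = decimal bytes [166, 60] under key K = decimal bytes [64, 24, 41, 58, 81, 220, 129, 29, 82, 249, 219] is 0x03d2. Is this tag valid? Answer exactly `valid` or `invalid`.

Key decimal bytes [64, 24, 41, 58, 81, 220, 129, 29, 82, 249, 219] = 40 18 29 3a 51 dc 81 1d 52 f9 db is 11 bytes > B = 7, so hash it first: H(key) = 04 ac, then zero-pad to 7 bytes: K' = 04 ac 00 00 00 00 00.
K' ⊕ ipad = 32 9a 36 36 36 36 36; K' ⊕ opad = 58 f0 5c 5c 5c 5c 5c.
Inner hash: sum = 50+154+54+54+54+54+54+166+60 = 700 → 02 bc.
Outer hash (recomputed tag): sum = 88+240+92+92+92+92+92+2+188 = 978 → 03 d2.
Recomputed tag = 03d2; claimed = 03d2 → match.

valid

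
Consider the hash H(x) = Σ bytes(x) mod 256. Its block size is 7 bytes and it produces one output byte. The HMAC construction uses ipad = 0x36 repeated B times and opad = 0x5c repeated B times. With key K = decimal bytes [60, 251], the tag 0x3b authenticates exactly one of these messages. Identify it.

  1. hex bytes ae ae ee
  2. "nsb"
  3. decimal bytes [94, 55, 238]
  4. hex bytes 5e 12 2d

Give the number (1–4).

3

Key decimal bytes [60, 251] = 3c fb is 2 bytes ≤ B = 7; zero-pad to 7 bytes: K' = 3c fb 00 00 00 00 00.
K' ⊕ ipad = 0a cd 36 36 36 36 36; K' ⊕ opad = 60 a7 5c 5c 5c 5c 5c.
m1: inner = H(0a cd 36 36 36 36 36 ae ae ee) = 2f; tag = H(60 a7 5c 5c 5c 5c 5c 2f) = 02
m2: inner = H(0a cd 36 36 36 36 36 6e 73 62) = 28; tag = H(60 a7 5c 5c 5c 5c 5c 28) = fb
m3: inner = H(0a cd 36 36 36 36 36 5e 37 ee) = 68; tag = H(60 a7 5c 5c 5c 5c 5c 68) = 3b ← matches
m4: inner = H(0a cd 36 36 36 36 36 5e 12 2d) = 82; tag = H(60 a7 5c 5c 5c 5c 5c 82) = 55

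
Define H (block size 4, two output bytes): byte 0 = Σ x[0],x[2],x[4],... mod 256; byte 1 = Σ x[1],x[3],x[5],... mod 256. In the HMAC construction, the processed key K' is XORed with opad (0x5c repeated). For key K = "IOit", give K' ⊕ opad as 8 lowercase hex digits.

Key "IOit" = 49 4f 69 74 is exactly B = 4 bytes: K' = 49 4f 69 74.
XOR each byte with 0x5c: 49⊕5c=15, 4f⊕5c=13, 69⊕5c=35, 74⊕5c=28.

15133528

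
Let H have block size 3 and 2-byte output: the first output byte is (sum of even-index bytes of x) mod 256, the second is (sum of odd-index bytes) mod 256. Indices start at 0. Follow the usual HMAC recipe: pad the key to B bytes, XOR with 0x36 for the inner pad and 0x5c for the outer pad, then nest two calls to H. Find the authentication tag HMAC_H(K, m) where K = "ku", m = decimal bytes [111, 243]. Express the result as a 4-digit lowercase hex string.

45af

Key "ku" = 6b 75 is 2 bytes ≤ B = 3; zero-pad to 3 bytes: K' = 6b 75 00.
K' ⊕ ipad = 5d 43 36.  K' ⊕ opad = 37 29 5c.
Inner input = (K'⊕ipad) ∥ m = 5d 43 36 ∥ 6f f3.
Inner hash: even-index sum = 390 mod 256 = 134; odd-index sum = 178 mod 256 = 178 → 86 b2.
Outer input = (K'⊕opad) ∥ inner = 37 29 5c ∥ 86 b2.
Outer hash (tag): even-index sum = 325 mod 256 = 69; odd-index sum = 175 mod 256 = 175 → 45 af.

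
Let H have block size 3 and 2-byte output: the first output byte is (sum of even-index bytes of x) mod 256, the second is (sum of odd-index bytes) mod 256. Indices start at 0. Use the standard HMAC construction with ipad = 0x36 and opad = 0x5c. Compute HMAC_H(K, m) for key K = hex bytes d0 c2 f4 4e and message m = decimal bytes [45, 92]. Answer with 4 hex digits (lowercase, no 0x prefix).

47d0

Key hex bytes d0 c2 f4 4e is 4 bytes > B = 3, so hash it first: H(key) = c4 10, then zero-pad to 3 bytes: K' = c4 10 00.
K' ⊕ ipad = f2 26 36.  K' ⊕ opad = 98 4c 5c.
Inner input = (K'⊕ipad) ∥ m = f2 26 36 ∥ 2d 5c.
Inner hash: even-index sum = 388 mod 256 = 132; odd-index sum = 83 mod 256 = 83 → 84 53.
Outer input = (K'⊕opad) ∥ inner = 98 4c 5c ∥ 84 53.
Outer hash (tag): even-index sum = 327 mod 256 = 71; odd-index sum = 208 mod 256 = 208 → 47 d0.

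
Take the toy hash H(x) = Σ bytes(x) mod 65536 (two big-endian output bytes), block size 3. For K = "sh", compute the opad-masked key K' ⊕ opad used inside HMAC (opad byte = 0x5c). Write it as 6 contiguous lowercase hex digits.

Key "sh" = 73 68 is 2 bytes ≤ B = 3; zero-pad to 3 bytes: K' = 73 68 00.
XOR each byte with 0x5c: 73⊕5c=2f, 68⊕5c=34, 00⊕5c=5c.

2f345c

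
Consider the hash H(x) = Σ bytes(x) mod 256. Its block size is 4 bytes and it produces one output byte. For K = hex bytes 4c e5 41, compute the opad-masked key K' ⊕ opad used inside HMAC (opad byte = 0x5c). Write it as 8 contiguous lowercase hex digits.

Key hex bytes 4c e5 41 is 3 bytes ≤ B = 4; zero-pad to 4 bytes: K' = 4c e5 41 00.
XOR each byte with 0x5c: 4c⊕5c=10, e5⊕5c=b9, 41⊕5c=1d, 00⊕5c=5c.

10b91d5c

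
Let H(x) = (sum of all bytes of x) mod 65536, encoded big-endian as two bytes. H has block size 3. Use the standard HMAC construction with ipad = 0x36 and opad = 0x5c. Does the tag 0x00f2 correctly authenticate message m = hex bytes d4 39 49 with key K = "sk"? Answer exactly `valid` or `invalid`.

Key "sk" = 73 6b is 2 bytes ≤ B = 3; zero-pad to 3 bytes: K' = 73 6b 00.
K' ⊕ ipad = 45 5d 36; K' ⊕ opad = 2f 37 5c.
Inner hash: sum = 69+93+54+212+57+73 = 558 → 02 2e.
Outer hash (recomputed tag): sum = 47+55+92+2+46 = 242 → 00 f2.
Recomputed tag = 00f2; claimed = 00f2 → match.

valid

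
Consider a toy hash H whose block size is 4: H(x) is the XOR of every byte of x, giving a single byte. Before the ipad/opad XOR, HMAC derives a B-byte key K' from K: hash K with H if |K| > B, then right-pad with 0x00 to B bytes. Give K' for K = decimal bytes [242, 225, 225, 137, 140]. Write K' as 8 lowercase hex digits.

|K| = 5 > B = 4, so first hash the key.
H(K): XOR f2⊕e1⊕e1⊕89⊕8c = f7.
Zero-pad H(K) = f7 to 4 bytes: K' = f7 00 00 00.

f7000000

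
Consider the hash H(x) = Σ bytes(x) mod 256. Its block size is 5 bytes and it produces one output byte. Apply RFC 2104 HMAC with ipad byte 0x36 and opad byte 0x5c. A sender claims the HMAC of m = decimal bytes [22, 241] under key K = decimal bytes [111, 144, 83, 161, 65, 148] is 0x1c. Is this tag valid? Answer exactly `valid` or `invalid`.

invalid

Key decimal bytes [111, 144, 83, 161, 65, 148] = 6f 90 53 a1 41 94 is 6 bytes > B = 5, so hash it first: H(key) = c8, then zero-pad to 5 bytes: K' = c8 00 00 00 00.
K' ⊕ ipad = fe 36 36 36 36; K' ⊕ opad = 94 5c 5c 5c 5c.
Inner hash: sum = 254+54+54+54+54+22+241 = 733; mod 256 = 221 → dd.
Outer hash (recomputed tag): sum = 148+92+92+92+92+221 = 737; mod 256 = 225 → e1.
Recomputed tag = e1; claimed = 1c → mismatch.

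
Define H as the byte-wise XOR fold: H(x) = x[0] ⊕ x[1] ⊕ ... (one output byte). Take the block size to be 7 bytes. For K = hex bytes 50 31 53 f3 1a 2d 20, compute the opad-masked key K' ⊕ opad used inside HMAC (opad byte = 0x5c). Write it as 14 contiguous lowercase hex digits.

0c6d0faf46717c

Key hex bytes 50 31 53 f3 1a 2d 20 is exactly B = 7 bytes: K' = 50 31 53 f3 1a 2d 20.
XOR each byte with 0x5c: 50⊕5c=0c, 31⊕5c=6d, 53⊕5c=0f, f3⊕5c=af, 1a⊕5c=46, 2d⊕5c=71, 20⊕5c=7c.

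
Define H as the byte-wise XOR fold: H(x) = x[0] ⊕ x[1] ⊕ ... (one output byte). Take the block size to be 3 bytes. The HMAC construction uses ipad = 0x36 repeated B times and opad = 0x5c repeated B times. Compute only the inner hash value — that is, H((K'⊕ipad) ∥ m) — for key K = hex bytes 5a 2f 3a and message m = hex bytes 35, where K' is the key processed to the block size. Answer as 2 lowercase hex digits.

4c

Key hex bytes 5a 2f 3a is exactly B = 3 bytes: K' = 5a 2f 3a.
K' ⊕ ipad = 6c 19 0c.
Inner input = 6c 19 0c ∥ 35.
Inner hash: XOR 6c⊕19⊕0c⊕35 = 4c.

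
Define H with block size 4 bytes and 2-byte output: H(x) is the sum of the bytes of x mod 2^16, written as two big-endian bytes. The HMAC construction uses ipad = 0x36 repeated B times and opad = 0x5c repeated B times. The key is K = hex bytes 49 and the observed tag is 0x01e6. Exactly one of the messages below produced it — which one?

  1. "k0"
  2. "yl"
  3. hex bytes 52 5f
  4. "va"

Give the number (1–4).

Key hex bytes 49 is 1 byte ≤ B = 4; zero-pad to 4 bytes: K' = 49 00 00 00.
K' ⊕ ipad = 7f 36 36 36; K' ⊕ opad = 15 5c 5c 5c.
m1: inner = H(7f 36 36 36 6b 30) = 01 bc; tag = H(15 5c 5c 5c 01 bc) = 01e6 ← matches
m2: inner = H(7f 36 36 36 79 6c) = 02 06; tag = H(15 5c 5c 5c 02 06) = 0131
m3: inner = H(7f 36 36 36 52 5f) = 01 d2; tag = H(15 5c 5c 5c 01 d2) = 01fc
m4: inner = H(7f 36 36 36 76 61) = 01 f8; tag = H(15 5c 5c 5c 01 f8) = 0222

1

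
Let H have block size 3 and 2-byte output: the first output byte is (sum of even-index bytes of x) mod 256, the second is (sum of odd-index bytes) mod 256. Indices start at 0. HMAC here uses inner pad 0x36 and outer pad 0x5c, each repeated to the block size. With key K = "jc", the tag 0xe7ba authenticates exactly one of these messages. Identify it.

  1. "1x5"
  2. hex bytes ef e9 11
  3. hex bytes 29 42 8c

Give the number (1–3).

2

Key "jc" = 6a 63 is 2 bytes ≤ B = 3; zero-pad to 3 bytes: K' = 6a 63 00.
K' ⊕ ipad = 5c 55 36; K' ⊕ opad = 36 3f 5c.
m1: inner = H(5c 55 36 31 78 35) = 0a bb; tag = H(36 3f 5c 0a bb) = 4d49
m2: inner = H(5c 55 36 ef e9 11) = 7b 55; tag = H(36 3f 5c 7b 55) = e7ba ← matches
m3: inner = H(5c 55 36 29 42 8c) = d4 0a; tag = H(36 3f 5c d4 0a) = 9c13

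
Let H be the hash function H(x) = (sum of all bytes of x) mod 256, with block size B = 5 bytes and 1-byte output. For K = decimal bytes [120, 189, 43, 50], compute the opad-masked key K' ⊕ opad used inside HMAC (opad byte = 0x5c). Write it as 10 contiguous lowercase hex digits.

24e1776e5c

Key decimal bytes [120, 189, 43, 50] = 78 bd 2b 32 is 4 bytes ≤ B = 5; zero-pad to 5 bytes: K' = 78 bd 2b 32 00.
XOR each byte with 0x5c: 78⊕5c=24, bd⊕5c=e1, 2b⊕5c=77, 32⊕5c=6e, 00⊕5c=5c.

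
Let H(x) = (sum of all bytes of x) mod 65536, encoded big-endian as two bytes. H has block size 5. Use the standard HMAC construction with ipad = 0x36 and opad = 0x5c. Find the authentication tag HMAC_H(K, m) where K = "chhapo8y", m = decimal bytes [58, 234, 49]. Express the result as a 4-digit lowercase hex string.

Key "chhapo8y" = 63 68 68 61 70 6f 38 79 is 8 bytes > B = 5, so hash it first: H(key) = 03 24, then zero-pad to 5 bytes: K' = 03 24 00 00 00.
K' ⊕ ipad = 35 12 36 36 36.  K' ⊕ opad = 5f 78 5c 5c 5c.
Inner input = (K'⊕ipad) ∥ m = 35 12 36 36 36 ∥ 3a ea 31.
Inner hash: sum = 53+18+54+54+54+58+234+49 = 574 → 02 3e.
Outer input = (K'⊕opad) ∥ inner = 5f 78 5c 5c 5c ∥ 02 3e.
Outer hash (tag): sum = 95+120+92+92+92+2+62 = 555 → 02 2b.

022b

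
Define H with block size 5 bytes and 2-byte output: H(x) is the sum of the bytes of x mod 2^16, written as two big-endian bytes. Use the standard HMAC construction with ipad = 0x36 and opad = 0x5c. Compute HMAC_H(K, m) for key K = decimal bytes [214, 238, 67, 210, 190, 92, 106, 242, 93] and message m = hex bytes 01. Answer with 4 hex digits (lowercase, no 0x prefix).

02ce

Key decimal bytes [214, 238, 67, 210, 190, 92, 106, 242, 93] = d6 ee 43 d2 be 5c 6a f2 5d is 9 bytes > B = 5, so hash it first: H(key) = 05 ac, then zero-pad to 5 bytes: K' = 05 ac 00 00 00.
K' ⊕ ipad = 33 9a 36 36 36.  K' ⊕ opad = 59 f0 5c 5c 5c.
Inner input = (K'⊕ipad) ∥ m = 33 9a 36 36 36 ∥ 01.
Inner hash: sum = 51+154+54+54+54+1 = 368 → 01 70.
Outer input = (K'⊕opad) ∥ inner = 59 f0 5c 5c 5c ∥ 01 70.
Outer hash (tag): sum = 89+240+92+92+92+1+112 = 718 → 02 ce.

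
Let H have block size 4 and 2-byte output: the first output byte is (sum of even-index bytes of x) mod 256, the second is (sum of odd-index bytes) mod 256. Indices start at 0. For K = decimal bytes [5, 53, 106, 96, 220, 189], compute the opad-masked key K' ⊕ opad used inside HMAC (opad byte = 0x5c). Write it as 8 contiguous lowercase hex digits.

Key decimal bytes [5, 53, 106, 96, 220, 189] = 05 35 6a 60 dc bd is 6 bytes > B = 4, so hash it first: H(key) = 4b 52, then zero-pad to 4 bytes: K' = 4b 52 00 00.
XOR each byte with 0x5c: 4b⊕5c=17, 52⊕5c=0e, 00⊕5c=5c, 00⊕5c=5c.

170e5c5c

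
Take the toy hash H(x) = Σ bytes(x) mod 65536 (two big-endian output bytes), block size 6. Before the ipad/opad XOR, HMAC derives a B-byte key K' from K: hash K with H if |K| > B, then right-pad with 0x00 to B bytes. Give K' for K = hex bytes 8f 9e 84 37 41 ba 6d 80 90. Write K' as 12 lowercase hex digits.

046000000000

|K| = 9 > B = 6, so first hash the key.
H(K): sum = 143+158+132+55+65+186+109+128+144 = 1120 → 04 60.
Zero-pad H(K) = 04 60 to 6 bytes: K' = 04 60 00 00 00 00.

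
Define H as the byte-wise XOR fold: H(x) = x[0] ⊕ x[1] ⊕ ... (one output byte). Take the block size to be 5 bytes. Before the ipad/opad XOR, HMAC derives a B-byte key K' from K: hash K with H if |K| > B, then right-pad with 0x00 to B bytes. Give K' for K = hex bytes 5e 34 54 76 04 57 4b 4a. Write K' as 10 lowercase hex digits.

1a00000000

|K| = 8 > B = 5, so first hash the key.
H(K): XOR 5e⊕34⊕54⊕76⊕04⊕57⊕4b⊕4a = 1a.
Zero-pad H(K) = 1a to 5 bytes: K' = 1a 00 00 00 00.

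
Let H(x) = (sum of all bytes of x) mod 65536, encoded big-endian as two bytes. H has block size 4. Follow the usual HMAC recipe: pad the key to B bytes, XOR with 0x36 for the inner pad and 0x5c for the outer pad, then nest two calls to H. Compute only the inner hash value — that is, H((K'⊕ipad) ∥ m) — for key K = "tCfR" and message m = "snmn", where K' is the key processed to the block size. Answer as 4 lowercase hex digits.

0327

Key "tCfR" = 74 43 66 52 is exactly B = 4 bytes: K' = 74 43 66 52.
K' ⊕ ipad = 42 75 50 64.
Inner input = 42 75 50 64 ∥ 73 6e 6d 6e.
Inner hash: sum = 66+117+80+100+115+110+109+110 = 807 → 03 27.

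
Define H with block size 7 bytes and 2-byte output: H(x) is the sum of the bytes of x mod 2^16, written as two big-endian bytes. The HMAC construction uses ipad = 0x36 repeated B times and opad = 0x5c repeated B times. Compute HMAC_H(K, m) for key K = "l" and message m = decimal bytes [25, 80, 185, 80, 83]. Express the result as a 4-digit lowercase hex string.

02be

Key "l" = 6c is 1 byte ≤ B = 7; zero-pad to 7 bytes: K' = 6c 00 00 00 00 00 00.
K' ⊕ ipad = 5a 36 36 36 36 36 36.  K' ⊕ opad = 30 5c 5c 5c 5c 5c 5c.
Inner input = (K'⊕ipad) ∥ m = 5a 36 36 36 36 36 36 ∥ 19 50 b9 50 53.
Inner hash: sum = 90+54+54+54+54+54+54+25+80+185+80+83 = 867 → 03 63.
Outer input = (K'⊕opad) ∥ inner = 30 5c 5c 5c 5c 5c 5c ∥ 03 63.
Outer hash (tag): sum = 48+92+92+92+92+92+92+3+99 = 702 → 02 be.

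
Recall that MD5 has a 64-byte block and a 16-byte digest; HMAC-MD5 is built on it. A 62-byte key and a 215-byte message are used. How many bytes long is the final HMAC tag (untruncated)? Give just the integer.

The tag is one MD5 digest: 16 bytes.

16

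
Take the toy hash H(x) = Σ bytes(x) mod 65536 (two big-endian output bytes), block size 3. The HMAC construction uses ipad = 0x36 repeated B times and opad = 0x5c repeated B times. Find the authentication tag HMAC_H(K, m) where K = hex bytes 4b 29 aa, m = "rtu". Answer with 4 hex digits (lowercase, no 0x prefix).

Key hex bytes 4b 29 aa is exactly B = 3 bytes: K' = 4b 29 aa.
K' ⊕ ipad = 7d 1f 9c.  K' ⊕ opad = 17 75 f6.
Inner input = (K'⊕ipad) ∥ m = 7d 1f 9c ∥ 72 74 75.
Inner hash: sum = 125+31+156+114+116+117 = 659 → 02 93.
Outer input = (K'⊕opad) ∥ inner = 17 75 f6 ∥ 02 93.
Outer hash (tag): sum = 23+117+246+2+147 = 535 → 02 17.

0217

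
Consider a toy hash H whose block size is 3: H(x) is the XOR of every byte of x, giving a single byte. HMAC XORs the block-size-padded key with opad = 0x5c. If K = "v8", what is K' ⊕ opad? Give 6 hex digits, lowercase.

2a645c

Key "v8" = 76 38 is 2 bytes ≤ B = 3; zero-pad to 3 bytes: K' = 76 38 00.
XOR each byte with 0x5c: 76⊕5c=2a, 38⊕5c=64, 00⊕5c=5c.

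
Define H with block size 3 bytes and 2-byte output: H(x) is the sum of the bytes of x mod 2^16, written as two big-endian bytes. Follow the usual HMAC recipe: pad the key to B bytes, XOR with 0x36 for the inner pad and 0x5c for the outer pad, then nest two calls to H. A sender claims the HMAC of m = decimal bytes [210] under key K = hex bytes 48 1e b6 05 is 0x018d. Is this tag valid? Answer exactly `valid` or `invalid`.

Key hex bytes 48 1e b6 05 is 4 bytes > B = 3, so hash it first: H(key) = 01 21, then zero-pad to 3 bytes: K' = 01 21 00.
K' ⊕ ipad = 37 17 36; K' ⊕ opad = 5d 7d 5c.
Inner hash: sum = 55+23+54+210 = 342 → 01 56.
Outer hash (recomputed tag): sum = 93+125+92+1+86 = 397 → 01 8d.
Recomputed tag = 018d; claimed = 018d → match.

valid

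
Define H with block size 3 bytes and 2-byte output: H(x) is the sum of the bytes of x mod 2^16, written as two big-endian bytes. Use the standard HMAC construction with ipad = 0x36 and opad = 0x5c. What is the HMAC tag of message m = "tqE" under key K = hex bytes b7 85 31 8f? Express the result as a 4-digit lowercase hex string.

Key hex bytes b7 85 31 8f is 4 bytes > B = 3, so hash it first: H(key) = 01 fc, then zero-pad to 3 bytes: K' = 01 fc 00.
K' ⊕ ipad = 37 ca 36.  K' ⊕ opad = 5d a0 5c.
Inner input = (K'⊕ipad) ∥ m = 37 ca 36 ∥ 74 71 45.
Inner hash: sum = 55+202+54+116+113+69 = 609 → 02 61.
Outer input = (K'⊕opad) ∥ inner = 5d a0 5c ∥ 02 61.
Outer hash (tag): sum = 93+160+92+2+97 = 444 → 01 bc.

01bc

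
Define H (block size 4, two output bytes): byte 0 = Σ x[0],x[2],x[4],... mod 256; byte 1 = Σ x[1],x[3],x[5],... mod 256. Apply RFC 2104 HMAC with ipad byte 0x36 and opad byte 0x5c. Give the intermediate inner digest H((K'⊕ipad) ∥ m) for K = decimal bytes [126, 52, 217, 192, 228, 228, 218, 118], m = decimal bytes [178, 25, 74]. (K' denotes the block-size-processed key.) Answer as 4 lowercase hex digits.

Key decimal bytes [126, 52, 217, 192, 228, 228, 218, 118] = 7e 34 d9 c0 e4 e4 da 76 is 8 bytes > B = 4, so hash it first: H(key) = 15 4e, then zero-pad to 4 bytes: K' = 15 4e 00 00.
K' ⊕ ipad = 23 78 36 36.
Inner input = 23 78 36 36 ∥ b2 19 4a.
Inner hash: even-index sum = 341 mod 256 = 85; odd-index sum = 199 mod 256 = 199 → 55 c7.

55c7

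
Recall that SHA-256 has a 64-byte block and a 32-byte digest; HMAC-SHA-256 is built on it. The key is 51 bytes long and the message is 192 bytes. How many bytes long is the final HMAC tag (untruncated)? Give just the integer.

32

The tag is one SHA-256 digest: 32 bytes.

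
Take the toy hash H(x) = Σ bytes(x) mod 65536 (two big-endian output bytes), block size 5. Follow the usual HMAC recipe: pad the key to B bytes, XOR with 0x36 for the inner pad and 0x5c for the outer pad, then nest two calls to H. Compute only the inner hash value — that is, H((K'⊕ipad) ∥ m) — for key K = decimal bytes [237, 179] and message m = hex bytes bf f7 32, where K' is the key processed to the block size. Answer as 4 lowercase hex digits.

Key decimal bytes [237, 179] = ed b3 is 2 bytes ≤ B = 5; zero-pad to 5 bytes: K' = ed b3 00 00 00.
K' ⊕ ipad = db 85 36 36 36.
Inner input = db 85 36 36 36 ∥ bf f7 32.
Inner hash: sum = 219+133+54+54+54+191+247+50 = 1002 → 03 ea.

03ea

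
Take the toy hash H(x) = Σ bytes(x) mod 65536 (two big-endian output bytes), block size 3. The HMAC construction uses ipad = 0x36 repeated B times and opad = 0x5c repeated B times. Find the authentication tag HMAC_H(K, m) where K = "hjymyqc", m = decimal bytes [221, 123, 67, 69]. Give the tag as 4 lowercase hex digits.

Key "hjymyqc" = 68 6a 79 6d 79 71 63 is 7 bytes > B = 3, so hash it first: H(key) = 03 05, then zero-pad to 3 bytes: K' = 03 05 00.
K' ⊕ ipad = 35 33 36.  K' ⊕ opad = 5f 59 5c.
Inner input = (K'⊕ipad) ∥ m = 35 33 36 ∥ dd 7b 43 45.
Inner hash: sum = 53+51+54+221+123+67+69 = 638 → 02 7e.
Outer input = (K'⊕opad) ∥ inner = 5f 59 5c ∥ 02 7e.
Outer hash (tag): sum = 95+89+92+2+126 = 404 → 01 94.

0194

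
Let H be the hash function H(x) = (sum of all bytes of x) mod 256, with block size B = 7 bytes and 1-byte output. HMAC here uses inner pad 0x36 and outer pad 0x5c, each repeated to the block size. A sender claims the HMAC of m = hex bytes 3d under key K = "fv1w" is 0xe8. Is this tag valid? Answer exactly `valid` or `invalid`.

Key "fv1w" = 66 76 31 77 is 4 bytes ≤ B = 7; zero-pad to 7 bytes: K' = 66 76 31 77 00 00 00.
K' ⊕ ipad = 50 40 07 41 36 36 36; K' ⊕ opad = 3a 2a 6d 2b 5c 5c 5c.
Inner hash: sum = 80+64+7+65+54+54+54+61 = 439; mod 256 = 183 → b7.
Outer hash (recomputed tag): sum = 58+42+109+43+92+92+92+183 = 711; mod 256 = 199 → c7.
Recomputed tag = c7; claimed = e8 → mismatch.

invalid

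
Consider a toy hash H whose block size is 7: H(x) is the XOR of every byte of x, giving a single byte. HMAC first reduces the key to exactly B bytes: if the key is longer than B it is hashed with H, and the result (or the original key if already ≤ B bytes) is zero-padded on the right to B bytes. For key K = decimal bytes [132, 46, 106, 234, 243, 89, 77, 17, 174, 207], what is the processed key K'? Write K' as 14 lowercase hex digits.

|K| = 10 > B = 7, so first hash the key.
H(K): XOR 84⊕2e⊕6a⊕ea⊕f3⊕59⊕4d⊕11⊕ae⊕cf = bd.
Zero-pad H(K) = bd to 7 bytes: K' = bd 00 00 00 00 00 00.

bd000000000000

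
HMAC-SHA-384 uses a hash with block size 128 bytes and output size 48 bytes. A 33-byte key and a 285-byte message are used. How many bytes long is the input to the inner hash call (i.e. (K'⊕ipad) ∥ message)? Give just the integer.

413

Key is 33 ≤ 128 bytes, zero-padded: |K'| = 128.
Inner input = (K'⊕ipad) ∥ m → 128 + 285 = 413 bytes.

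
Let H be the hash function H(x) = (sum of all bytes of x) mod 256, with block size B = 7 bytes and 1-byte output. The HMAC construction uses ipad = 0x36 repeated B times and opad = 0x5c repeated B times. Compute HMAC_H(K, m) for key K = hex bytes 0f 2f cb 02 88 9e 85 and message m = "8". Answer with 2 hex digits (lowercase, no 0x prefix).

Key hex bytes 0f 2f cb 02 88 9e 85 is exactly B = 7 bytes: K' = 0f 2f cb 02 88 9e 85.
K' ⊕ ipad = 39 19 fd 34 be a8 b3.  K' ⊕ opad = 53 73 97 5e d4 c2 d9.
Inner input = (K'⊕ipad) ∥ m = 39 19 fd 34 be a8 b3 ∥ 38.
Inner hash: sum = 57+25+253+52+190+168+179+56 = 980; mod 256 = 212 → d4.
Outer input = (K'⊕opad) ∥ inner = 53 73 97 5e d4 c2 d9 ∥ d4.
Outer hash (tag): sum = 83+115+151+94+212+194+217+212 = 1278; mod 256 = 254 → fe.

fe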